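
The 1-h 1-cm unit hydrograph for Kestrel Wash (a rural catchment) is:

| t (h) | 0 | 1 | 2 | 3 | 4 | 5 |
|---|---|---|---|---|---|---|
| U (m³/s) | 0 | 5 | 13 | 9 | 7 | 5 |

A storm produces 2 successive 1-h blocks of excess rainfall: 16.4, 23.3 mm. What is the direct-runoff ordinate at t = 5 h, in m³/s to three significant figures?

Q ≈ 24.5 m³/s

By discrete convolution, Q_j = Σ (P_i / 10 mm) · U_{j−i}.
At t = 5 h (j=5): Q = (16.4/10)·5 + (23.3/10)·7 = 24.5 m³/s.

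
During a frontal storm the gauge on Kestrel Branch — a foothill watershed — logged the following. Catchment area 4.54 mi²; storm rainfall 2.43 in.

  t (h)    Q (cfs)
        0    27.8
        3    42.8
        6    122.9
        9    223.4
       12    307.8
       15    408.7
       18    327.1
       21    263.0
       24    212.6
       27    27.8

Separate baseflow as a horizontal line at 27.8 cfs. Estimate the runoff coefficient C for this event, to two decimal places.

ΣQ_DR = 1686 cfs; V = ΣQ_DR·Δt = 1.821 × 10^7 ft³.
Runoff depth d = V / A = 1.726 in.
C = d / P = 1.726 / 2.43 = 0.71.

C ≈ 0.71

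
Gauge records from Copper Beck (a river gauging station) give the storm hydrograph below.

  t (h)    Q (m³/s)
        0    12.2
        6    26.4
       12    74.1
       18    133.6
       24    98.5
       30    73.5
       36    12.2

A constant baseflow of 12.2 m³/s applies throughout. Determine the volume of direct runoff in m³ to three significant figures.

V ≈ 7.45 × 10^6 m³

Direct-runoff ordinates (Q − Q_b): 0.0, 14.2, 61.9, 121.4, 86.3, 61.3, 0.0 m³/s.
ΣQ_DR = 345.1 m³/s.
With Δt = 6 h = 21600 s, V = ΣQ_DR · Δt = 345.1 × 21600 = 7.45 × 10^6 m³.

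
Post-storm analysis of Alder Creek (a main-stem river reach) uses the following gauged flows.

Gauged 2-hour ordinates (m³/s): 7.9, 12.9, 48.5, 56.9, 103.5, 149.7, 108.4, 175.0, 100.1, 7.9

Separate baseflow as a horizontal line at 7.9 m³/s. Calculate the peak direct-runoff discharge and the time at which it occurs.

Q_p = 167.1 m³/s at t = 14 h

Subtracting baseflow gives direct-runoff ordinates: 0.0, 5.0, 40.6, 49.0, 95.6, 141.8, 100.5, 167.1, 92.2, 0.0 m³/s.
The maximum is 167.1 m³/s, occurring at the reading for t = 14 h.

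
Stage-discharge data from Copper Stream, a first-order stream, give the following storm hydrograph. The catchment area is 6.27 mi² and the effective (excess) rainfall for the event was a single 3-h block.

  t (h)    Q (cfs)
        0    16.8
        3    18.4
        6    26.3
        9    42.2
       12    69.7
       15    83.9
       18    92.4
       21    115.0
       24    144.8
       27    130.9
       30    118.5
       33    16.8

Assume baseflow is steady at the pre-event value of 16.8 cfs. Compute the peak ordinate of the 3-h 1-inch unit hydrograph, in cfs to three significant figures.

Direct runoff: 0.0, 1.6, 9.5, 25.4, 52.9, 67.1, 75.6, 98.2, 128.0, 114.1, 101.7, 0.0 cfs; ΣQ_DR = 674.1 cfs, peak = 128.0 cfs.
Runoff depth d = ΣQ_DR·Δt / A = 674.1 × 10800 / (6.27 mi²) = 0.4998 in.
The 1-inch UH is the DRH scaled by (1 in)/d, so U_p = 128.0 × 1/0.4998 = 256 cfs.

U_p ≈ 256 cfs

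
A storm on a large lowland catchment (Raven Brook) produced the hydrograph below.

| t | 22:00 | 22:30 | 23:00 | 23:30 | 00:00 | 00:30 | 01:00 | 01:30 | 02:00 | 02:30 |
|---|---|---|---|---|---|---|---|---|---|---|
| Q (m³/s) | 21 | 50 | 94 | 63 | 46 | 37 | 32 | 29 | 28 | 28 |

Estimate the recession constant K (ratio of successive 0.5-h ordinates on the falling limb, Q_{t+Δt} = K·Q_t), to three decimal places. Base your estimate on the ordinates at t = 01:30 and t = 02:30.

K ≈ 0.983

Using the recession-limb readings at t = 01:30 and t = 02:30: Q falls from 29 to 28 m³/s over 2 intervals.
K = (Q₂/Q₁)^(1/2) = (28/29)^(1/2) = 0.983.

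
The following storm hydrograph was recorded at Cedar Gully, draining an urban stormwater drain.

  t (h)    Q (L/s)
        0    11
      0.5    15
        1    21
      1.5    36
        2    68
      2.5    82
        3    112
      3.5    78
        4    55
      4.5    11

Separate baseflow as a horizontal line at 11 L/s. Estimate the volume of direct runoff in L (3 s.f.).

V ≈ 6.82 × 10^5 L

Direct-runoff ordinates (Q − Q_b): 0.0, 4.0, 10.0, 25.0, 57.0, 71.0, 101.0, 67.0, 44.0, 0.0 L/s.
ΣQ_DR = 379.0 L/s.
With Δt = 0.5 h = 1800 s, V = ΣQ_DR · Δt = 379.0 × 1800 = 6.82 × 10^5 L.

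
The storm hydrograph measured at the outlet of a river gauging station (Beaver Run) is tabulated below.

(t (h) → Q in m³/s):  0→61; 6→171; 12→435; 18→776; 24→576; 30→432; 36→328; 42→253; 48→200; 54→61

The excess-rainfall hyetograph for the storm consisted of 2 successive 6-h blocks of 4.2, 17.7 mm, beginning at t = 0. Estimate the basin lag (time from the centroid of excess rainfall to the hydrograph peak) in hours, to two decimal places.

Centroid of excess rainfall: t_c = Σ P_i·t̄_i / ΣP_i = 7.8493 h (block centres at 3, 9 h).
Hydrograph peak occurs at t = 18 h, so basin lag t_L = 18 − 7.8493 = 10.15 h.

t_L ≈ 10.15 h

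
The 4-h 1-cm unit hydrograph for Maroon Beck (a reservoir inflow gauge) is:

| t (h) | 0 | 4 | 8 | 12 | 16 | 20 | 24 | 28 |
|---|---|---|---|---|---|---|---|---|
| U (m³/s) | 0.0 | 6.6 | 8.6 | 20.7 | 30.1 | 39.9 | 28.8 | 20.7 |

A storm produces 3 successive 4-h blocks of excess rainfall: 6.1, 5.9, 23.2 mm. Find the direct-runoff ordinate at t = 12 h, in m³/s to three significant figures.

By discrete convolution, Q_j = Σ (P_i / 10 mm) · U_{j−i}.
At t = 12 h (j=3): Q = (6.1/10)·20.7 + (5.9/10)·8.6 + (23.2/10)·6.6 = 33.0 m³/s.

Q ≈ 33.0 m³/s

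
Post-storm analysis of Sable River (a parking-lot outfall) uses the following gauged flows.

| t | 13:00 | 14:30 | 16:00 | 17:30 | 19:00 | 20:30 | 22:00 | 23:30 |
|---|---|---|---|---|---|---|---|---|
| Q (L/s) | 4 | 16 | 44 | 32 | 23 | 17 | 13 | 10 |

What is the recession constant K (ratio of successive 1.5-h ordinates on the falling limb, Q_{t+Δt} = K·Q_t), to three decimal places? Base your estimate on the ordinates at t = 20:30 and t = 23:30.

Using the recession-limb readings at t = 20:30 and t = 23:30: Q falls from 17 to 10 L/s over 2 intervals.
K = (Q₂/Q₁)^(1/2) = (10/17)^(1/2) = 0.767.

K ≈ 0.767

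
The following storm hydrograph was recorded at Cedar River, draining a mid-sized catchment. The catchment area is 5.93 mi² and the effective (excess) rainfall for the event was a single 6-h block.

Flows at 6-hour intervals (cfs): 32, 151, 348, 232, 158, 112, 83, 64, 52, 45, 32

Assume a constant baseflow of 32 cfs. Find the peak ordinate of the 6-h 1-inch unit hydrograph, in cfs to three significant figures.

Direct runoff: 0.0, 119.0, 316.0, 200.0, 126.0, 80.0, 51.0, 32.0, 20.0, 13.0, 0.0 cfs; ΣQ_DR = 957.0 cfs, peak = 316.0 cfs.
Runoff depth d = ΣQ_DR·Δt / A = 957.0 × 21600 / (5.93 mi²) = 1.500 in.
The 1-inch UH is the DRH scaled by (1 in)/d, so U_p = 316.0 × 1/1.500 = 211 cfs.

U_p ≈ 211 cfs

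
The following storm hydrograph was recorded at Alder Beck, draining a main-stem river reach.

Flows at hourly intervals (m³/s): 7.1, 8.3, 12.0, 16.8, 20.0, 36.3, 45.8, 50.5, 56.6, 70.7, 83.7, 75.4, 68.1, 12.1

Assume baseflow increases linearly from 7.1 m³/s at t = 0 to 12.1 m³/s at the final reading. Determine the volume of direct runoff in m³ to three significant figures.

V ≈ 1.54 × 10^6 m³

Direct-runoff ordinates (Q − Q_b): 0.00, 0.82, 4.13, 8.55, 11.36, 27.28, 36.39, 40.71, 46.42, 60.14, 72.75, 64.07, 56.38, 0.00 m³/s.
ΣQ_DR = 429.0 m³/s.
With Δt = 1 h = 3600 s, V = ΣQ_DR · Δt = 429.0 × 3600 = 1.54 × 10^6 m³.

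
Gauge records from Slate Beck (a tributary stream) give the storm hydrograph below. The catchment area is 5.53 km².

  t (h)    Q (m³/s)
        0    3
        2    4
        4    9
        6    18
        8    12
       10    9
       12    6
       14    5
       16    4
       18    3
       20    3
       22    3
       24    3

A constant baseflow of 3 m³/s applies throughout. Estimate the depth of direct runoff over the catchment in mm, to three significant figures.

Direct runoff: 0.0, 1.0, 6.0, 15.0, 9.0, 6.0, 3.0, 2.0, 1.0, 0.0, 0.0, 0.0, 0.0 m³/s; ΣQ_DR = 43.00 m³/s.
V = ΣQ_DR · Δt = 43.00 × 7200 s = 3.096 × 10^5 m³.
Over A = 5.53 km², depth = V / A = 56.0 mm.

d ≈ 56.0 mm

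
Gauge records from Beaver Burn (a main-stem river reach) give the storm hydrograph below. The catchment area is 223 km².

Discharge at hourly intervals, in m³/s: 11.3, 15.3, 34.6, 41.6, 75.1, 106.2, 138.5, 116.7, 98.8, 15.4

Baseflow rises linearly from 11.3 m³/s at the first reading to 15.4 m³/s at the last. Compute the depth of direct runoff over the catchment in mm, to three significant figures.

Direct runoff: 0.00, 3.54, 22.39, 28.93, 61.98, 92.62, 124.47, 102.21, 83.86, 0.00 m³/s; ΣQ_DR = 520.0 m³/s.
V = ΣQ_DR · Δt = 520.0 × 3600 s = 1.872 × 10^6 m³.
Over A = 223 km², depth = V / A = 8.39 mm.

d ≈ 8.39 mm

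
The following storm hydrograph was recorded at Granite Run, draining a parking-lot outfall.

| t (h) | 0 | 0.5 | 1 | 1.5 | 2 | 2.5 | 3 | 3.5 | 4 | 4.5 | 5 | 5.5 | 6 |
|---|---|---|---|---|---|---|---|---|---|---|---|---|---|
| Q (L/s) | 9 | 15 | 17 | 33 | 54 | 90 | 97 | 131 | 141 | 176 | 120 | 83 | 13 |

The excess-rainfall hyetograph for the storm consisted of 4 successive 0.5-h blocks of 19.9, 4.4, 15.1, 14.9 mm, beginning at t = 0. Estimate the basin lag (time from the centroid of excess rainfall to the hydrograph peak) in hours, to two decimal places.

t_L ≈ 3.52 h

Centroid of excess rainfall: t_c = Σ P_i·t̄_i / ΣP_i = 0.9802 h (block centres at 0.25, 0.75, 1.25, 1.75 h).
Hydrograph peak occurs at t = 4.5 h, so basin lag t_L = 4.5 − 0.9802 = 3.52 h.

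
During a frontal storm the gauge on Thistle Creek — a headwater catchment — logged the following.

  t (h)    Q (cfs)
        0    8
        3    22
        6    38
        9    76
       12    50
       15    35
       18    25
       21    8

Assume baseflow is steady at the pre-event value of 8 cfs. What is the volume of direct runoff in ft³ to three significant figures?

Direct-runoff ordinates (Q − Q_b): 0.0, 14.0, 30.0, 68.0, 42.0, 27.0, 17.0, 0.0 cfs.
ΣQ_DR = 198.0 cfs.
With Δt = 3 h = 10800 s, V = ΣQ_DR · Δt = 198.0 × 10800 = 2.14 × 10^6 ft³.

V ≈ 2.14 × 10^6 ft³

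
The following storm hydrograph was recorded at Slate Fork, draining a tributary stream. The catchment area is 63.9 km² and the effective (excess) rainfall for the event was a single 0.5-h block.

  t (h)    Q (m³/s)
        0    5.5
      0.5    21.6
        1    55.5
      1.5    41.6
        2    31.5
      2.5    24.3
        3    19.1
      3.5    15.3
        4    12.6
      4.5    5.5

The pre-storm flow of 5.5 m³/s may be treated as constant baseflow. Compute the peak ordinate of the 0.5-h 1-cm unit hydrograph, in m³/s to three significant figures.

U_p ≈ 100 m³/s

Direct runoff: 0.0, 16.1, 50.0, 36.1, 26.0, 18.8, 13.6, 9.8, 7.1, 0.0 m³/s; ΣQ_DR = 177.5 m³/s, peak = 50.0 m³/s.
Runoff depth d = ΣQ_DR·Δt / A = 177.5 × 1800 / (63.9 km²) = 5.000 mm.
The 1-cm UH is the DRH scaled by (10 mm)/d, so U_p = 50.0 × 10/5.000 = 100 m³/s.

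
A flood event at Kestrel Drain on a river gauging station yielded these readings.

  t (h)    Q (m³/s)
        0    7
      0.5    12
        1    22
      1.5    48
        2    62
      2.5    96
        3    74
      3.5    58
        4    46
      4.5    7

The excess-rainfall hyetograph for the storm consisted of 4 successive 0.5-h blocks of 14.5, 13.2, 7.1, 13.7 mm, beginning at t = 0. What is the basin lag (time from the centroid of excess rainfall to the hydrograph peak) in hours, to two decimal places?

Centroid of excess rainfall: t_c = Σ P_i·t̄_i / ΣP_i = 0.9562 h (block centres at 0.25, 0.75, 1.25, 1.75 h).
Hydrograph peak occurs at t = 2.5 h, so basin lag t_L = 2.5 − 0.9562 = 1.54 h.

t_L ≈ 1.54 h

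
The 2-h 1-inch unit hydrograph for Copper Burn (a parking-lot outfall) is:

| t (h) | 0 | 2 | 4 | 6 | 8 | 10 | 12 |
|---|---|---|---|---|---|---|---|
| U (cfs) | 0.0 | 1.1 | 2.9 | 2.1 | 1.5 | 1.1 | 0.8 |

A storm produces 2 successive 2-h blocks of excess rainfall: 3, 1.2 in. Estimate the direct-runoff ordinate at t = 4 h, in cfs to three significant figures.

By discrete convolution, Q_j = Σ (P_i / 1 in) · U_{j−i}.
At t = 4 h (j=2): Q = (3/1)·2.9 + (1.2/1)·1.1 = 10.0 cfs.

Q ≈ 10.0 cfs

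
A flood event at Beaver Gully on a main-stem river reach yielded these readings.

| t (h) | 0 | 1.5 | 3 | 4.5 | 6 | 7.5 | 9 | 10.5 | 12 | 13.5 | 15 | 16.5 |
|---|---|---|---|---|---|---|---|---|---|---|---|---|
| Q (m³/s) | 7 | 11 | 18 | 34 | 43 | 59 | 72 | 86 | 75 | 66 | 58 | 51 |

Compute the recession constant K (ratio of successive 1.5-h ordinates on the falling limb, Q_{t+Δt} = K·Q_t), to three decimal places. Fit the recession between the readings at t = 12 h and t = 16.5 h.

K ≈ 0.879

Using the recession-limb readings at t = 12 h and t = 16.5 h: Q falls from 75 to 51 m³/s over 3 intervals.
K = (Q₂/Q₁)^(1/3) = (51/75)^(1/3) = 0.879.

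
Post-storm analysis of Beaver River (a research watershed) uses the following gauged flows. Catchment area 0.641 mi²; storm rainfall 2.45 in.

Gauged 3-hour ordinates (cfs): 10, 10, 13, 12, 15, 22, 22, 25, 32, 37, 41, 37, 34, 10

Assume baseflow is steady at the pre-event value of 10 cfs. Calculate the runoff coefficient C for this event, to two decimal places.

ΣQ_DR = 180.0 cfs; V = ΣQ_DR·Δt = 1.944 × 10^6 ft³.
Runoff depth d = V / A = 1.305 in.
C = d / P = 1.305 / 2.45 = 0.53.

C ≈ 0.53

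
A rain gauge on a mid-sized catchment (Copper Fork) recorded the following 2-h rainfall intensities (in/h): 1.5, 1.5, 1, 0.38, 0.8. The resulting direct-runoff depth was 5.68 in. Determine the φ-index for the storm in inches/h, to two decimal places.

φ ≈ 0.49 in/h

Only the 4 blocks with intensity above φ contribute runoff: 1.5, 1.5, 1, 0.8 in/h.
Σ(I−φ)·Δt = d  ⇒  (1.5+1.5+1+0.8 − 4φ)·2 = 5.68
φ = (4.800 − 5.68/2) / 4 = 0.49 in/h.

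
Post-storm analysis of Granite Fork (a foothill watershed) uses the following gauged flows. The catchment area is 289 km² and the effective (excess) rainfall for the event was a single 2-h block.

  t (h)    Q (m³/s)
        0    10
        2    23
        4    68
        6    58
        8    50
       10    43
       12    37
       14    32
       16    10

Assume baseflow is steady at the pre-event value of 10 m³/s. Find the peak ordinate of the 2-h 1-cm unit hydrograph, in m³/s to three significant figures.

Direct runoff: 0.0, 13.0, 58.0, 48.0, 40.0, 33.0, 27.0, 22.0, 0.0 m³/s; ΣQ_DR = 241.0 m³/s, peak = 58.0 m³/s.
Runoff depth d = ΣQ_DR·Δt / A = 241.0 × 7200 / (289 km²) = 6.004 mm.
The 1-cm UH is the DRH scaled by (10 mm)/d, so U_p = 58.0 × 10/6.004 = 96.6 m³/s.

U_p ≈ 96.6 m³/s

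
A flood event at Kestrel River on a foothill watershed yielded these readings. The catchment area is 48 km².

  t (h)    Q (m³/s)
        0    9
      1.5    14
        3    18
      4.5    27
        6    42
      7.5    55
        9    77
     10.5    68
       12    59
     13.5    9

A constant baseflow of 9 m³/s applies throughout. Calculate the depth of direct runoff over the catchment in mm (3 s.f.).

d ≈ 32.4 mm

Direct runoff: 0.0, 5.0, 9.0, 18.0, 33.0, 46.0, 68.0, 59.0, 50.0, 0.0 m³/s; ΣQ_DR = 288.0 m³/s.
V = ΣQ_DR · Δt = 288.0 × 5400 s = 1.555 × 10^6 m³.
Over A = 48 km², depth = V / A = 32.4 mm.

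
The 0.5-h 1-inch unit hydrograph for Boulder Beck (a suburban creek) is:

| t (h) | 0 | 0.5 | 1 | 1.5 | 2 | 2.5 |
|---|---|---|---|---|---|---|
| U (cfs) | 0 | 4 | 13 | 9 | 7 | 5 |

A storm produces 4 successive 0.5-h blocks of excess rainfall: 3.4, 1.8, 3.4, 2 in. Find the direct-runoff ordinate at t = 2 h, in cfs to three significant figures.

By discrete convolution, Q_j = Σ (P_i / 1 in) · U_{j−i}.
At t = 2 h (j=4): Q = (3.4/1)·7 + (1.8/1)·9 + (3.4/1)·13 + (2/1)·4 = 92.2 cfs.

Q ≈ 92.2 cfs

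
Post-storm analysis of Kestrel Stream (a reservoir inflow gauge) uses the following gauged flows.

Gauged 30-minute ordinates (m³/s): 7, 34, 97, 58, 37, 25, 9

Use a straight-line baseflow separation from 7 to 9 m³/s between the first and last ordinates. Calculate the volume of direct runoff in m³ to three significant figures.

Direct-runoff ordinates (Q − Q_b): 0.00, 26.67, 89.33, 50.00, 28.67, 16.33, 0.00 m³/s.
ΣQ_DR = 211.0 m³/s.
With Δt = 0.5 h = 1800 s, V = ΣQ_DR · Δt = 211.0 × 1800 = 3.80 × 10^5 m³.

V ≈ 3.80 × 10^5 m³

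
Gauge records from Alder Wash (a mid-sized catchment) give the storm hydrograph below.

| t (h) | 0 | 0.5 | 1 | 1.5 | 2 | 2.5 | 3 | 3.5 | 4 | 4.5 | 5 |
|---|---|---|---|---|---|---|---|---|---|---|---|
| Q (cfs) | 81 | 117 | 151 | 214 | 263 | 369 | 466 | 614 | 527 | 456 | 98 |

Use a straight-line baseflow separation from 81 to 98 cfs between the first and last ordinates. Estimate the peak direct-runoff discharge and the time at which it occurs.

Subtracting baseflow gives direct-runoff ordinates: 0.00, 34.30, 66.60, 127.90, 175.20, 279.50, 374.80, 521.10, 432.40, 359.70, 0.00 cfs.
The maximum is 521.10 cfs, occurring at the reading for t = 3.5 h.

Q_p = 521.10 cfs at t = 3.5 h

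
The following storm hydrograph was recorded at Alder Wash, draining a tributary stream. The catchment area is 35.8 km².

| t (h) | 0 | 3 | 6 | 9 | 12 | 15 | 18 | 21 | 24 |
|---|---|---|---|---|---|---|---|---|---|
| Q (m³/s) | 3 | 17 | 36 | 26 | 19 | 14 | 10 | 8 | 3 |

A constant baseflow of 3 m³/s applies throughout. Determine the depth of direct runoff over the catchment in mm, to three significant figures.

d ≈ 32.9 mm

Direct runoff: 0.0, 14.0, 33.0, 23.0, 16.0, 11.0, 7.0, 5.0, 0.0 m³/s; ΣQ_DR = 109.0 m³/s.
V = ΣQ_DR · Δt = 109.0 × 10800 s = 1.177 × 10^6 m³.
Over A = 35.8 km², depth = V / A = 32.9 mm.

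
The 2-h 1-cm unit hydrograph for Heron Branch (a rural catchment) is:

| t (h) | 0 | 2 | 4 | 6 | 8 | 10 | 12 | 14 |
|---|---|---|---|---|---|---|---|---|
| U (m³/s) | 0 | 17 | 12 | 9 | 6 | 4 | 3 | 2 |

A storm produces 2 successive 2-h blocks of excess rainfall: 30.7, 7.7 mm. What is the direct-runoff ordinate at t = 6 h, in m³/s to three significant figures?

By discrete convolution, Q_j = Σ (P_i / 10 mm) · U_{j−i}.
At t = 6 h (j=3): Q = (30.7/10)·9 + (7.7/10)·12 = 36.9 m³/s.

Q ≈ 36.9 m³/s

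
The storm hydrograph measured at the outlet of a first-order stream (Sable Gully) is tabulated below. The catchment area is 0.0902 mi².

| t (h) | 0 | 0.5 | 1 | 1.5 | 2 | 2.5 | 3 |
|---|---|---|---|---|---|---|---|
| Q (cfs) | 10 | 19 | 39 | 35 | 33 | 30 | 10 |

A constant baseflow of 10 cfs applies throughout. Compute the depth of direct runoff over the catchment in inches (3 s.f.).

Direct runoff: 0.0, 9.0, 29.0, 25.0, 23.0, 20.0, 0.0 cfs; ΣQ_DR = 106.0 cfs.
V = ΣQ_DR · Δt = 106.0 × 1800 s = 1.908 × 10^5 ft³.
Over A = 0.0902 mi², depth = V / A = 0.911 in.

d ≈ 0.911 in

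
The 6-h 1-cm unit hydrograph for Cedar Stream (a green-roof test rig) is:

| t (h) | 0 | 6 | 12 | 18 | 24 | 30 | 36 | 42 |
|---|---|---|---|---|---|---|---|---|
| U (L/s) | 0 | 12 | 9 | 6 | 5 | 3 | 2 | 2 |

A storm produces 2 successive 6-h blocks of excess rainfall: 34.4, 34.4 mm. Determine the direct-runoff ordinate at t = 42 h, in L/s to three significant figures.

By discrete convolution, Q_j = Σ (P_i / 10 mm) · U_{j−i}.
At t = 42 h (j=7): Q = (34.4/10)·2 + (34.4/10)·2 = 13.8 L/s.

Q ≈ 13.8 L/s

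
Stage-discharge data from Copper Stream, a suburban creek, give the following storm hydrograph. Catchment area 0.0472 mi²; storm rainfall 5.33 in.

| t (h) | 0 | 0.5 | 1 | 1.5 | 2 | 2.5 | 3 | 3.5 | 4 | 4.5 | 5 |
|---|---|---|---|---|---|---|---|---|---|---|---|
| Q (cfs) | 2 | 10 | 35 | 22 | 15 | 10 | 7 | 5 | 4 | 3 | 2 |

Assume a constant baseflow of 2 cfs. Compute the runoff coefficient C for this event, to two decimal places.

ΣQ_DR = 93.00 cfs; V = ΣQ_DR·Δt = 1.674 × 10^5 ft³.
Runoff depth d = V / A = 1.527 in.
C = d / P = 1.527 / 5.33 = 0.29.

C ≈ 0.29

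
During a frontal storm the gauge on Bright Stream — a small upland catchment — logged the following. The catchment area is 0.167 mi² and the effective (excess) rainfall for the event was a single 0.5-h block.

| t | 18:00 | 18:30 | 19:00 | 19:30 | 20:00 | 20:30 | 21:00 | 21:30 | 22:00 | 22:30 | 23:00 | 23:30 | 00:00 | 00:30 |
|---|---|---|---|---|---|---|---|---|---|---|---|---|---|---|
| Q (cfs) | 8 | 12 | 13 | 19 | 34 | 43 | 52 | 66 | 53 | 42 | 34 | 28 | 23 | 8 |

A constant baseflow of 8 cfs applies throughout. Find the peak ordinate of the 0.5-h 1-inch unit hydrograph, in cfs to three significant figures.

Direct runoff: 0.0, 4.0, 5.0, 11.0, 26.0, 35.0, 44.0, 58.0, 45.0, 34.0, 26.0, 20.0, 15.0, 0.0 cfs; ΣQ_DR = 323.0 cfs, peak = 58.0 cfs.
Runoff depth d = ΣQ_DR·Δt / A = 323.0 × 1800 / (0.167 mi²) = 1.499 in.
The 1-inch UH is the DRH scaled by (1 in)/d, so U_p = 58.0 × 1/1.499 = 38.7 cfs.

U_p ≈ 38.7 cfs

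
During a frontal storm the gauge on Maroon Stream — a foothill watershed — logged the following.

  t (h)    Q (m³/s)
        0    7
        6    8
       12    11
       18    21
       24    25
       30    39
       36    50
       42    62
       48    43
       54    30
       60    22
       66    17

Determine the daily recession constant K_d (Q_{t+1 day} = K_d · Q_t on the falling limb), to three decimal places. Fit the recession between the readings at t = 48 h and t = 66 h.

K_d ≈ 0.290

Between t = 48 h and t = 66 h the flow falls from 43 to 17 m³/s over 3×6 h = 18 h.
Per-interval ratio K = (17/43)^(1/3) = 0.7339; K_d = K^(24/6) = 0.290.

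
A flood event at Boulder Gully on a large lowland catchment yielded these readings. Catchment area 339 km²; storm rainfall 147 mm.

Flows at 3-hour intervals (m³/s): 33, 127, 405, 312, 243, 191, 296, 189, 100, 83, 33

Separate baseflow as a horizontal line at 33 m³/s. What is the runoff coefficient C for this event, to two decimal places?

C ≈ 0.36

ΣQ_DR = 1649 m³/s; V = ΣQ_DR·Δt = 1.781 × 10^7 m³.
Runoff depth d = V / A = 52.53 mm.
C = d / P = 52.53 / 147 = 0.36.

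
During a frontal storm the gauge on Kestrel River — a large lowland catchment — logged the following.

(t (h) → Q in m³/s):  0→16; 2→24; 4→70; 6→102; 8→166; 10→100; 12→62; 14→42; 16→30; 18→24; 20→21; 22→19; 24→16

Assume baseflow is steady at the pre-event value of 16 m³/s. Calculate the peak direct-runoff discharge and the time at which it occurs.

Q_p = 150.0 m³/s at t = 8 h

Subtracting baseflow gives direct-runoff ordinates: 0.0, 8.0, 54.0, 86.0, 150.0, 84.0, 46.0, 26.0, 14.0, 8.0, 5.0, 3.0, 0.0 m³/s.
The maximum is 150.0 m³/s, occurring at the reading for t = 8 h.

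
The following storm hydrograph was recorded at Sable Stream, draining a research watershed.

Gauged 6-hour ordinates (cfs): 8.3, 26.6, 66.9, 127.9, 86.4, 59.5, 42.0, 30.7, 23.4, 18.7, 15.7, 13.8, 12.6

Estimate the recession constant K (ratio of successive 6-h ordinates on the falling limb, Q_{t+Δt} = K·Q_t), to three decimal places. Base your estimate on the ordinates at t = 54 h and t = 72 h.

Using the recession-limb readings at t = 54 h and t = 72 h: Q falls from 18.7 to 12.6 cfs over 3 intervals.
K = (Q₂/Q₁)^(1/3) = (12.6/18.7)^(1/3) = 0.877.

K ≈ 0.877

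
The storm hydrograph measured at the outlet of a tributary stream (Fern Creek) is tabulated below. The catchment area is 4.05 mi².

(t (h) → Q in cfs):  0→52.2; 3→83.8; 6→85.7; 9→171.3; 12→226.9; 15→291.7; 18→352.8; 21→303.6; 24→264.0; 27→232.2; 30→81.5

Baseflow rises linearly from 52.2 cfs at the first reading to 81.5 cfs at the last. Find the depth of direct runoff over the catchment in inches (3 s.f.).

d ≈ 1.62 in

Direct runoff: 0.00, 28.67, 27.64, 110.31, 162.98, 224.85, 283.02, 230.89, 188.36, 153.63, 0.00 cfs; ΣQ_DR = 1410 cfs.
V = ΣQ_DR · Δt = 1410 × 10800 s = 1.523 × 10^7 ft³.
Over A = 4.05 mi², depth = V / A = 1.62 in.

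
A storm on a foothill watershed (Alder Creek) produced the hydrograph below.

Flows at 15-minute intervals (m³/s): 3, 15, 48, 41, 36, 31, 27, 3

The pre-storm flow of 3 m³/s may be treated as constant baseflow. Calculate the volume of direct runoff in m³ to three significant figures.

V ≈ 1.62 × 10^5 m³

Direct-runoff ordinates (Q − Q_b): 0.0, 12.0, 45.0, 38.0, 33.0, 28.0, 24.0, 0.0 m³/s.
ΣQ_DR = 180.0 m³/s.
With Δt = 0.25 h = 900 s, V = ΣQ_DR · Δt = 180.0 × 900 = 1.62 × 10^5 m³.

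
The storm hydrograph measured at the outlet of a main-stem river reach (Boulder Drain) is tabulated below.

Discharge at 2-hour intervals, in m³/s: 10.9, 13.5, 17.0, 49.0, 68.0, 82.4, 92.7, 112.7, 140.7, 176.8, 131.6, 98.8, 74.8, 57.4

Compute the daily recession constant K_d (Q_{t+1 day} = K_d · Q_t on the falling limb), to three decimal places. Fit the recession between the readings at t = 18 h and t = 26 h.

Between t = 18 h and t = 26 h the flow falls from 176.8 to 57.4 m³/s over 4×2 h = 8 h.
Per-interval ratio K = (57.4/176.8)^(1/4) = 0.7548; K_d = K^(24/2) = 0.034.

K_d ≈ 0.034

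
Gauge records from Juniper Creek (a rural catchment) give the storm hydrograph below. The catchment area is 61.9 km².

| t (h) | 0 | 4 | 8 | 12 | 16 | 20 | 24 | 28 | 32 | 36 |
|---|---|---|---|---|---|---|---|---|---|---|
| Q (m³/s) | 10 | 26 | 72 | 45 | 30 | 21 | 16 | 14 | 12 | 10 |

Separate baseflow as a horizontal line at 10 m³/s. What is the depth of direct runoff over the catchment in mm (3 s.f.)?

d ≈ 36.3 mm

Direct runoff: 0.0, 16.0, 62.0, 35.0, 20.0, 11.0, 6.0, 4.0, 2.0, 0.0 m³/s; ΣQ_DR = 156.0 m³/s.
V = ΣQ_DR · Δt = 156.0 × 14400 s = 2.246 × 10^6 m³.
Over A = 61.9 km², depth = V / A = 36.3 mm.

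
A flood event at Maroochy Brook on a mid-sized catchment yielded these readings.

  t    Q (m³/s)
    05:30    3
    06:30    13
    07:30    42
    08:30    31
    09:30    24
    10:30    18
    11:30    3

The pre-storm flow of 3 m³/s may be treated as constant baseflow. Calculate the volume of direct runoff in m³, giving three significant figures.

Direct-runoff ordinates (Q − Q_b): 0.0, 10.0, 39.0, 28.0, 21.0, 15.0, 0.0 m³/s.
ΣQ_DR = 113.0 m³/s.
With Δt = 1 h = 3600 s, V = ΣQ_DR · Δt = 113.0 × 3600 = 4.07 × 10^5 m³.

V ≈ 4.07 × 10^5 m³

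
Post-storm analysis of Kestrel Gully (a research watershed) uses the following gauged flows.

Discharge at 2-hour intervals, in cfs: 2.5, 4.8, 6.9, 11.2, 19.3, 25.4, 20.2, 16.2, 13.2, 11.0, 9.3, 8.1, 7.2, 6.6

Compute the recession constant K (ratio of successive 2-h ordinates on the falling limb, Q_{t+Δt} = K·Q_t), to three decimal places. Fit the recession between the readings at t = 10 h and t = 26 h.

K ≈ 0.845

Using the recession-limb readings at t = 10 h and t = 26 h: Q falls from 25.4 to 6.6 cfs over 8 intervals.
K = (Q₂/Q₁)^(1/8) = (6.6/25.4)^(1/8) = 0.845.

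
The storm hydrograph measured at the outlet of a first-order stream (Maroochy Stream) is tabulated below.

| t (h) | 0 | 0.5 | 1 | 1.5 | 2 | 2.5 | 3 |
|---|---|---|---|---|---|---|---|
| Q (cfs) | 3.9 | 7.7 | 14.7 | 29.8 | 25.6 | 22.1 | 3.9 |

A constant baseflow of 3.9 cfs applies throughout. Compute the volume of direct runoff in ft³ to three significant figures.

Direct-runoff ordinates (Q − Q_b): 0.0, 3.8, 10.8, 25.9, 21.7, 18.2, 0.0 cfs.
ΣQ_DR = 80.40 cfs.
With Δt = 0.5 h = 1800 s, V = ΣQ_DR · Δt = 80.40 × 1800 = 1.45 × 10^5 ft³.

V ≈ 1.45 × 10^5 ft³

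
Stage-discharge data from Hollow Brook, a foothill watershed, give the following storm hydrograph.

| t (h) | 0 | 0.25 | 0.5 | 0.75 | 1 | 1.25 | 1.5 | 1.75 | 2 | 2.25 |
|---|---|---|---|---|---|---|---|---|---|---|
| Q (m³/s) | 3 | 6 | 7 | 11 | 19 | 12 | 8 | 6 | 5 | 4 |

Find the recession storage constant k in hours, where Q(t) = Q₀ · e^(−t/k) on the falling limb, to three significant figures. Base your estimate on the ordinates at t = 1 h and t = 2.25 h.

k ≈ 0.802 h

On the falling limb, Q drops from 19 to 4 m³/s between t = 1 h and t = 2.25 h (Δt = 1.25 h).
k = −Δt / ln(Q₂/Q₁) = −1.25 / ln(4/19) = 0.802 h.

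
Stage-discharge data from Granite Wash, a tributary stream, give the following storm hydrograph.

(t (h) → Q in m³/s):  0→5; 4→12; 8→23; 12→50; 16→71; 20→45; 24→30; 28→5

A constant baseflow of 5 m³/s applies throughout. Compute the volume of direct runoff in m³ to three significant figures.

Direct-runoff ordinates (Q − Q_b): 0.0, 7.0, 18.0, 45.0, 66.0, 40.0, 25.0, 0.0 m³/s.
ΣQ_DR = 201.0 m³/s.
With Δt = 4 h = 14400 s, V = ΣQ_DR · Δt = 201.0 × 14400 = 2.89 × 10^6 m³.

V ≈ 2.89 × 10^6 m³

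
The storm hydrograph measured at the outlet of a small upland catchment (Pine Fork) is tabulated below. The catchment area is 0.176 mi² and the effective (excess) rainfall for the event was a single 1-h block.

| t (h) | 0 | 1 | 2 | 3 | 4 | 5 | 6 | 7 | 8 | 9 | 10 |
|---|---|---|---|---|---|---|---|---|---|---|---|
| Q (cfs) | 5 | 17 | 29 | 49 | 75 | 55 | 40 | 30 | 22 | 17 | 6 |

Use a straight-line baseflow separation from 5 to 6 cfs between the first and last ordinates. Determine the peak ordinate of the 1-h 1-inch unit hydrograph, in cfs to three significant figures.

Direct runoff: 0.00, 11.90, 23.80, 43.70, 69.60, 49.50, 34.40, 24.30, 16.20, 11.10, 0.00 cfs; ΣQ_DR = 284.5 cfs, peak = 69.60 cfs.
Runoff depth d = ΣQ_DR·Δt / A = 284.5 × 3600 / (0.176 mi²) = 2.505 in.
The 1-inch UH is the DRH scaled by (1 in)/d, so U_p = 69.60 × 1/2.505 = 27.8 cfs.

U_p ≈ 27.8 cfs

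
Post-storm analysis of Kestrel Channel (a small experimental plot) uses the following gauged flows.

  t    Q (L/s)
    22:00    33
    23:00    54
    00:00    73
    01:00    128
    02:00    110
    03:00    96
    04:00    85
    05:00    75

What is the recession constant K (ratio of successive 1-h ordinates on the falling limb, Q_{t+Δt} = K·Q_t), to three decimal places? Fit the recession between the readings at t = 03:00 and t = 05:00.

Using the recession-limb readings at t = 03:00 and t = 05:00: Q falls from 96 to 75 L/s over 2 intervals.
K = (Q₂/Q₁)^(1/2) = (75/96)^(1/2) = 0.884.

K ≈ 0.884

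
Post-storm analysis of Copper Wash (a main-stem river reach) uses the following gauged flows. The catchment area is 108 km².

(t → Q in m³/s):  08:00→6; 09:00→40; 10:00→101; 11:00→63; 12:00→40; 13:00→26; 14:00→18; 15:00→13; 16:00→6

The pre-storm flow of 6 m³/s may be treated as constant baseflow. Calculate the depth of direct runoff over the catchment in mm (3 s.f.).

d ≈ 8.63 mm

Direct runoff: 0.0, 34.0, 95.0, 57.0, 34.0, 20.0, 12.0, 7.0, 0.0 m³/s; ΣQ_DR = 259.0 m³/s.
V = ΣQ_DR · Δt = 259.0 × 3600 s = 9.324 × 10^5 m³.
Over A = 108 km², depth = V / A = 8.63 mm.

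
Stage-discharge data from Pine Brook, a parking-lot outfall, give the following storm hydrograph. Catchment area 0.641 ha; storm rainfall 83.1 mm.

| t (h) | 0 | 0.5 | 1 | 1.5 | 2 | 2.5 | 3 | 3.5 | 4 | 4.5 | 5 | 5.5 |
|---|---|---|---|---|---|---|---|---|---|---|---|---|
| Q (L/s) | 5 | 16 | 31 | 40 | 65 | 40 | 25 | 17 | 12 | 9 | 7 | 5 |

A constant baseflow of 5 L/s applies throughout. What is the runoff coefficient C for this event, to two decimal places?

C ≈ 0.72

ΣQ_DR = 212.0 L/s; V = ΣQ_DR·Δt = 3.816 × 10^5 L.
Runoff depth d = V / A = 59.53 mm.
C = d / P = 59.53 / 83.1 = 0.72.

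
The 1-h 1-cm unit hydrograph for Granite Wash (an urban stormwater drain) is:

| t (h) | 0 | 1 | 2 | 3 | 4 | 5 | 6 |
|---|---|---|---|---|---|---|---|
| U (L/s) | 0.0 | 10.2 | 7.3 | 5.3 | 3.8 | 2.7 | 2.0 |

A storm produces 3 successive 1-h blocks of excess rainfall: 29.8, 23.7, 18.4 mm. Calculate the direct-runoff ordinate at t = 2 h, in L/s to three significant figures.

Q ≈ 45.9 L/s

By discrete convolution, Q_j = Σ (P_i / 10 mm) · U_{j−i}.
At t = 2 h (j=2): Q = (29.8/10)·7.3 + (23.7/10)·10.2 + (18.4/10)·0.0 = 45.9 L/s.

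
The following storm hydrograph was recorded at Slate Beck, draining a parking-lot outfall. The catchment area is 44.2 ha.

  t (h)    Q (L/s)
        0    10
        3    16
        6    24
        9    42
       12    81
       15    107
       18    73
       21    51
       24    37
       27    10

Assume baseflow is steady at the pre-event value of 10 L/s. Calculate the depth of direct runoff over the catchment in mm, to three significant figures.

d ≈ 8.58 mm

Direct runoff: 0.0, 6.0, 14.0, 32.0, 71.0, 97.0, 63.0, 41.0, 27.0, 0.0 L/s; ΣQ_DR = 351.0 L/s.
V = ΣQ_DR · Δt = 351.0 × 10800 s = 3.791 × 10^6 L.
Over A = 44.2 ha, depth = V / A = 8.58 mm.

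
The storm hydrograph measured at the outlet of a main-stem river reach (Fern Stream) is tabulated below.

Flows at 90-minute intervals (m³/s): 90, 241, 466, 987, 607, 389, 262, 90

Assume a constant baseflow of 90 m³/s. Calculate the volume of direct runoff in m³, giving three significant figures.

V ≈ 1.30 × 10^7 m³

Direct-runoff ordinates (Q − Q_b): 0.0, 151.0, 376.0, 897.0, 517.0, 299.0, 172.0, 0.0 m³/s.
ΣQ_DR = 2412 m³/s.
With Δt = 1.5 h = 5400 s, V = ΣQ_DR · Δt = 2412 × 5400 = 1.30 × 10^7 m³.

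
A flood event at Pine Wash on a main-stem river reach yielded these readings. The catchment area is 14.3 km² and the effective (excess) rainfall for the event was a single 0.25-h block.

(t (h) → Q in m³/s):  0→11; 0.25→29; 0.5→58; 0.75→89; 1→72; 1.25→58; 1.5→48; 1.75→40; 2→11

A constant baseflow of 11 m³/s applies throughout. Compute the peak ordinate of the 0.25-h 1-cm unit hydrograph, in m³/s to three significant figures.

U_p ≈ 39.1 m³/s

Direct runoff: 0.0, 18.0, 47.0, 78.0, 61.0, 47.0, 37.0, 29.0, 0.0 m³/s; ΣQ_DR = 317.0 m³/s, peak = 78.0 m³/s.
Runoff depth d = ΣQ_DR·Δt / A = 317.0 × 900 / (14.3 km²) = 19.95 mm.
The 1-cm UH is the DRH scaled by (10 mm)/d, so U_p = 78.0 × 10/19.95 = 39.1 m³/s.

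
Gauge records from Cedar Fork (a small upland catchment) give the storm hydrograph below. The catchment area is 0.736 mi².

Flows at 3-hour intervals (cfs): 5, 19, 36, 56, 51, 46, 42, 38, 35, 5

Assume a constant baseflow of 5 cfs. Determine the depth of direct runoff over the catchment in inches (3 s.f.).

d ≈ 1.79 in

Direct runoff: 0.0, 14.0, 31.0, 51.0, 46.0, 41.0, 37.0, 33.0, 30.0, 0.0 cfs; ΣQ_DR = 283.0 cfs.
V = ΣQ_DR · Δt = 283.0 × 10800 s = 3.056 × 10^6 ft³.
Over A = 0.736 mi², depth = V / A = 1.79 in.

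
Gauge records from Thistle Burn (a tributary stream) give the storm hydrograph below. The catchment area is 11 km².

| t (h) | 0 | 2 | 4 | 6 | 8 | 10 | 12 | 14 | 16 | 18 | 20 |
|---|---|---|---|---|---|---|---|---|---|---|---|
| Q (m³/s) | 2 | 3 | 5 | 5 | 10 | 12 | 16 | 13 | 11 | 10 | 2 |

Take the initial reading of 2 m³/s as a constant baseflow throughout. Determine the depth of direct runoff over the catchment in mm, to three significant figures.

Direct runoff: 0.0, 1.0, 3.0, 3.0, 8.0, 10.0, 14.0, 11.0, 9.0, 8.0, 0.0 m³/s; ΣQ_DR = 67.00 m³/s.
V = ΣQ_DR · Δt = 67.00 × 7200 s = 4.824 × 10^5 m³.
Over A = 11 km², depth = V / A = 43.9 mm.

d ≈ 43.9 mm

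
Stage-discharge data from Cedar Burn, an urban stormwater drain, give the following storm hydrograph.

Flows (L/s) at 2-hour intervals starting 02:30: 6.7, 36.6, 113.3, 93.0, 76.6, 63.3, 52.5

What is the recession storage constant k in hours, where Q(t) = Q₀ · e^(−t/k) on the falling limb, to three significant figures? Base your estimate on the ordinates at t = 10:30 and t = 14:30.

On the falling limb, Q drops from 76.6 to 52.5 L/s between t = 10:30 and t = 14:30 (Δt = 4 h).
k = −Δt / ln(Q₂/Q₁) = −4 / ln(52.5/76.6) = 10.6 h.

k ≈ 10.6 h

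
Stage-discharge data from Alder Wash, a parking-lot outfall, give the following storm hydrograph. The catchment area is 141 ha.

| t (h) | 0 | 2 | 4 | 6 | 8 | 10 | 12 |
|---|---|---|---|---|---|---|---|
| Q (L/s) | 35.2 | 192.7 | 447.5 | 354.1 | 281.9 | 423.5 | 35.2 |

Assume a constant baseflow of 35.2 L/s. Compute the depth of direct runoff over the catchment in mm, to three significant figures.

d ≈ 7.78 mm

Direct runoff: 0.0, 157.5, 412.3, 318.9, 246.7, 388.3, 0.0 L/s; ΣQ_DR = 1524 L/s.
V = ΣQ_DR · Δt = 1524 × 7200 s = 1.097 × 10^7 L.
Over A = 141 ha, depth = V / A = 7.78 mm.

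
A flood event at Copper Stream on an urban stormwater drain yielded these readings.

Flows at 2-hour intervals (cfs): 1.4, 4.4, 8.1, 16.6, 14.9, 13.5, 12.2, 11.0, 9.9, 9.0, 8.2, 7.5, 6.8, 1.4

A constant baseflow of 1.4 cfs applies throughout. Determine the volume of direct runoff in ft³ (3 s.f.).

V ≈ 7.58 × 10^5 ft³

Direct-runoff ordinates (Q − Q_b): 0.0, 3.0, 6.7, 15.2, 13.5, 12.1, 10.8, 9.6, 8.5, 7.6, 6.8, 6.1, 5.4, 0.0 cfs.
ΣQ_DR = 105.3 cfs.
With Δt = 2 h = 7200 s, V = ΣQ_DR · Δt = 105.3 × 7200 = 7.58 × 10^5 ft³.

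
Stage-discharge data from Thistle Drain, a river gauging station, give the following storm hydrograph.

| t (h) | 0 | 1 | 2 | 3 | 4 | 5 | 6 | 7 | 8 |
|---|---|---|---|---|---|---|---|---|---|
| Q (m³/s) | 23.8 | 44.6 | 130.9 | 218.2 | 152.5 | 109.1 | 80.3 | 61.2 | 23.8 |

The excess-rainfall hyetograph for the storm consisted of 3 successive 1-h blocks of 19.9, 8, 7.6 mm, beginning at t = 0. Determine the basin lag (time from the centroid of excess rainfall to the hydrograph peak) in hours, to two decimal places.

Centroid of excess rainfall: t_c = Σ P_i·t̄_i / ΣP_i = 1.1535 h (block centres at 0.5, 1.5, 2.5 h).
Hydrograph peak occurs at t = 3 h, so basin lag t_L = 3 − 1.1535 = 1.85 h.

t_L ≈ 1.85 h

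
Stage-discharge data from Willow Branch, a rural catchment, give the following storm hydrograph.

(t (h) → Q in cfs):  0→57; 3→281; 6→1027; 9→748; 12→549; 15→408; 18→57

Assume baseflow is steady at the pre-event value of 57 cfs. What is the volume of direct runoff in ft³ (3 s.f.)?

Direct-runoff ordinates (Q − Q_b): 0.0, 224.0, 970.0, 691.0, 492.0, 351.0, 0.0 cfs.
ΣQ_DR = 2728 cfs.
With Δt = 3 h = 10800 s, V = ΣQ_DR · Δt = 2728 × 10800 = 2.95 × 10^7 ft³.

V ≈ 2.95 × 10^7 ft³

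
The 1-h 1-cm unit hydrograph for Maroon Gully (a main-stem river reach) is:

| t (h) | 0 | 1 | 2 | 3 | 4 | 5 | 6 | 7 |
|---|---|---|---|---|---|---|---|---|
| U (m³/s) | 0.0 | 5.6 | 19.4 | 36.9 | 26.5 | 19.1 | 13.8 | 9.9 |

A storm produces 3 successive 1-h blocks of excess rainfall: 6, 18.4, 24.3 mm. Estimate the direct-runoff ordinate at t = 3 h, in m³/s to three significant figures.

Q ≈ 71.4 m³/s

By discrete convolution, Q_j = Σ (P_i / 10 mm) · U_{j−i}.
At t = 3 h (j=3): Q = (6/10)·36.9 + (18.4/10)·19.4 + (24.3/10)·5.6 = 71.4 m³/s.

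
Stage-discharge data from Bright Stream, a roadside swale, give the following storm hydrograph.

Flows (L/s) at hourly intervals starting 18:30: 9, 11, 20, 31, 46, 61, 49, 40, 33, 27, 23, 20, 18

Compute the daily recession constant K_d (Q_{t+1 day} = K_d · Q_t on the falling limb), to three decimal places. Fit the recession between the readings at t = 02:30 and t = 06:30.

K_d ≈ 0.026

Between t = 02:30 and t = 06:30 the flow falls from 33 to 18 L/s over 4×1 h = 4 h.
Per-interval ratio K = (18/33)^(1/4) = 0.8594; K_d = K^(24/1) = 0.026.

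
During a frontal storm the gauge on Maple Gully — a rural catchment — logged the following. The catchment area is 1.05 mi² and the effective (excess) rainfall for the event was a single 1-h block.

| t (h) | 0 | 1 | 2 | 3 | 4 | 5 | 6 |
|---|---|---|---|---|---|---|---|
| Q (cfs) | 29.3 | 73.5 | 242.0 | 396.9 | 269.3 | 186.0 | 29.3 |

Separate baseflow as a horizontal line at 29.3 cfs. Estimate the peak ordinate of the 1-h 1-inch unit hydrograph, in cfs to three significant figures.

U_p ≈ 244 cfs

Direct runoff: 0.0, 44.2, 212.7, 367.6, 240.0, 156.7, 0.0 cfs; ΣQ_DR = 1021 cfs, peak = 367.6 cfs.
Runoff depth d = ΣQ_DR·Δt / A = 1021 × 3600 / (1.05 mi²) = 1.507 in.
The 1-inch UH is the DRH scaled by (1 in)/d, so U_p = 367.6 × 1/1.507 = 244 cfs.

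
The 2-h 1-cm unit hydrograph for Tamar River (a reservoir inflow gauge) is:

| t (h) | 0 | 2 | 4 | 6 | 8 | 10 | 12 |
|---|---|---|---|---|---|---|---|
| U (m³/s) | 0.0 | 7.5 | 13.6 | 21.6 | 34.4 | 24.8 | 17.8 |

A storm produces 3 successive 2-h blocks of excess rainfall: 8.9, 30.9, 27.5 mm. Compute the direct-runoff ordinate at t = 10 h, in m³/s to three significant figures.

By discrete convolution, Q_j = Σ (P_i / 10 mm) · U_{j−i}.
At t = 10 h (j=5): Q = (8.9/10)·24.8 + (30.9/10)·34.4 + (27.5/10)·21.6 = 188 m³/s.

Q ≈ 188 m³/s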